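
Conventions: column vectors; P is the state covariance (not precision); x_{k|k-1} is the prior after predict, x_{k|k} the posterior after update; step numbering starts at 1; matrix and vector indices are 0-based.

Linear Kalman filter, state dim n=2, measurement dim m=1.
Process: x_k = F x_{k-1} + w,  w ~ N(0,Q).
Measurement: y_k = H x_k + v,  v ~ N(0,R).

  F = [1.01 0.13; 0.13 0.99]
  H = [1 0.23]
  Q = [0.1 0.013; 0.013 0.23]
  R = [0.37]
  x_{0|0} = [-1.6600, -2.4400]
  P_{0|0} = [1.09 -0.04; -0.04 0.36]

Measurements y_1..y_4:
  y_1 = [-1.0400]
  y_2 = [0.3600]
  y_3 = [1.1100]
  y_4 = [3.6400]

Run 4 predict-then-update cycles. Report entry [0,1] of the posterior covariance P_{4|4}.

step 1: x^-=[-1.9938, -2.6314]  P^-=[1.2075 0.1618; 0.1618 0.5910]  S=[1.6832]  K=[0.7395; 0.1769]  nu=[1.5590]  x^+=[-0.8409, -2.3557]  P^+=[0.2870 -0.0584; -0.0584 0.5383]
step 2: x^-=[-1.1556, -2.4414]  P^-=[0.3866 0.0606; 0.0606 0.7474]  S=[0.8240]  K=[0.4861; 0.2822]  nu=[2.0771]  x^+=[-0.1460, -1.8553]  P^+=[0.1919 -0.0524; -0.0524 0.6818]
step 3: x^-=[-0.3886, -1.8557]  P^-=[0.2935 0.0727; 0.0727 0.8880]  S=[0.7439]  K=[0.4170; 0.3722]  nu=[1.9254]  x^+=[0.4143, -1.1390]  P^+=[0.1641 -0.0428; -0.0428 0.7849]
step 4: x^-=[0.2704, -1.0738]  P^-=[0.2695 0.0920; 0.0920 0.9911]  S=[0.7342]  K=[0.3958; 0.4358]  nu=[3.6166]  x^+=[1.7020, 0.5023]  P^+=[0.1544 -0.0346; -0.0346 0.8516]

P_post[0,1] = -0.0346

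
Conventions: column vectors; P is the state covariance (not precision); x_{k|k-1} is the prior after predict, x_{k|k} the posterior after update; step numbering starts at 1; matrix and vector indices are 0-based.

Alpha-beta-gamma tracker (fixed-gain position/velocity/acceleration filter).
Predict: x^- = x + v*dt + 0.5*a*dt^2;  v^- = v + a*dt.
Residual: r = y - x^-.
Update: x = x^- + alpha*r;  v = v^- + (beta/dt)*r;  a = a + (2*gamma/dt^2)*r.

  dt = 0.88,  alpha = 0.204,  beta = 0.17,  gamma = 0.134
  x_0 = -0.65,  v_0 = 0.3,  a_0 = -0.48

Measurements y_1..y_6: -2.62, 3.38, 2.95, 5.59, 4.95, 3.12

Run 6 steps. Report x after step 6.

x_post = 10.8458

step 1: x_pred=-0.5719  r=-2.0481  x^+=-0.9897  v^+=-0.5181  a^+=-1.1888
step 2: x_pred=-1.9059  r=5.2859  x^+=-0.8276  v^+=-0.5431  a^+=0.6405
step 3: x_pred=-1.0575  r=4.0075  x^+=-0.2399  v^+=0.7947  a^+=2.0274
step 4: x_pred=1.2444  r=4.3456  x^+=2.1309  v^+=3.4183  a^+=3.5313
step 5: x_pred=6.5063  r=-1.5563  x^+=6.1888  v^+=6.2252  a^+=2.9927
step 6: x_pred=12.8258  r=-9.7058  x^+=10.8458  v^+=6.9837  a^+=-0.3662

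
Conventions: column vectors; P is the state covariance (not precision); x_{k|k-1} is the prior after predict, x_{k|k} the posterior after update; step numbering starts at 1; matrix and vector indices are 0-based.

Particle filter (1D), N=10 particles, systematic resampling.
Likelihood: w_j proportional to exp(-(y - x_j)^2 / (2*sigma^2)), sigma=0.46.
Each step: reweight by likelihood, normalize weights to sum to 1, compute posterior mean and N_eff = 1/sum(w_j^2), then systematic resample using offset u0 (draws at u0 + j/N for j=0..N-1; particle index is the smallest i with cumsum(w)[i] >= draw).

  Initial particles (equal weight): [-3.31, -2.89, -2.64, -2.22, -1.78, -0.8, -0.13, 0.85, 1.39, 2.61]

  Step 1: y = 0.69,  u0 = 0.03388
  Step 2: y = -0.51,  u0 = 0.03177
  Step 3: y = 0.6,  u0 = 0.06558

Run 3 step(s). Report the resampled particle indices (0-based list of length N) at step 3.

step 1: w=[0.0000, 0.0000, 0.0000, 0.0000, 0.0000, 0.0036, 0.1394, 0.6425, 0.2144, 0.0001]  mean=0.8235  Neff=2.0911  idx=[6, 6, 7, 7, 7, 7, 7, 7, 8, 8]
step 2: w=[0.4745, 0.4745, 0.0084, 0.0084, 0.0084, 0.0084, 0.0084, 0.0084, 0.0001, 0.0001]  mean=-0.0800  Neff=2.2182  idx=[0, 0, 0, 0, 0, 1, 1, 1, 1, 1]
step 3: w=[0.1000, 0.1000, 0.1000, 0.1000, 0.1000, 0.1000, 0.1000, 0.1000, 0.1000, 0.1000]  mean=-0.1300  Neff=10.0000  idx=[0, 1, 2, 3, 4, 5, 6, 7, 8, 9]

resampled_idx = [0, 1, 2, 3, 4, 5, 6, 7, 8, 9]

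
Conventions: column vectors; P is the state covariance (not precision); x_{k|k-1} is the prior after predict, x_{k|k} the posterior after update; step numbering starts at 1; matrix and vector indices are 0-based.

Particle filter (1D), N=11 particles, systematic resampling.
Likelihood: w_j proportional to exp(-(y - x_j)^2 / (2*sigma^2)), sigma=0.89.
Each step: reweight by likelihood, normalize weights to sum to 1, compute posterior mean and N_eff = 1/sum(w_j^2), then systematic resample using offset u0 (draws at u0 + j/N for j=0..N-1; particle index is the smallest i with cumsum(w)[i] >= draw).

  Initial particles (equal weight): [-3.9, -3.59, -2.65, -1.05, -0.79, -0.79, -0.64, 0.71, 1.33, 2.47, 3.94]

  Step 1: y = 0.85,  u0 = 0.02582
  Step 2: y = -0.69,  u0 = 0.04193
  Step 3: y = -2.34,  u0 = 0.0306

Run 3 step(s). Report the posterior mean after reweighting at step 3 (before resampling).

post_mean = -0.8613

step 1: w=[0.0000, 0.0000, 0.0002, 0.0371, 0.0663, 0.0663, 0.0892, 0.3578, 0.3132, 0.0691, 0.0009]  mean=0.6434  Neff=4.0165  idx=[3, 5, 6, 7, 7, 7, 7, 8, 8, 8, 9]
step 2: w=[0.2141, 0.2309, 0.2319, 0.0674, 0.0674, 0.0674, 0.0674, 0.0177, 0.0177, 0.0177, 0.0004]  mean=-0.2925  Neff=5.8127  idx=[0, 0, 1, 1, 1, 2, 2, 3, 4, 5, 7]
step 3: w=[0.2071, 0.2071, 0.1299, 0.1299, 0.1299, 0.0955, 0.0955, 0.0017, 0.0017, 0.0017, 0.0001]  mean=-0.8613  Neff=6.4670  idx=[0, 0, 1, 1, 1, 2, 3, 3, 4, 5, 6]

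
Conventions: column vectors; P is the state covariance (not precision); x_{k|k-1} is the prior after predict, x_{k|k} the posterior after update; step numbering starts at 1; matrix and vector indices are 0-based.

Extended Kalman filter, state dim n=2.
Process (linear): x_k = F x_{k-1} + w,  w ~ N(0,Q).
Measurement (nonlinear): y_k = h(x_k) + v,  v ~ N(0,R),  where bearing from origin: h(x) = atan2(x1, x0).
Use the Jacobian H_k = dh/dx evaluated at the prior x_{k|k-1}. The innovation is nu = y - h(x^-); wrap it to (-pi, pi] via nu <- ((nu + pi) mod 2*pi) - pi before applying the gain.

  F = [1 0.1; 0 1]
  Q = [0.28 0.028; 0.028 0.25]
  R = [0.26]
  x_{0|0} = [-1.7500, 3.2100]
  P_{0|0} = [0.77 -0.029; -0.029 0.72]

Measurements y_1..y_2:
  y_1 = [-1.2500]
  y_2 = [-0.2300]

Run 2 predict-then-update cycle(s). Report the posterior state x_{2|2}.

step 1: x^-=[-1.4290, 3.2100]  P^-=[1.0514 0.0710; 0.0710 0.9700]  H_jac=[-0.2600 -0.1157]  S=[0.3483]  K=[-0.8083; -0.3753]  nu=[3.0436]  x^+=[-3.8893, 2.0678]  P^+=[0.8238 -0.0347; -0.0347 0.9209]
step 2: x^-=[-3.6825, 2.0678]  P^-=[1.1061 0.0854; 0.0854 1.1709]  H_jac=[-0.1159 -0.2065]  S=[0.3289]  K=[-0.4435; -0.7652]  nu=[-2.8600]  x^+=[-2.4140, 4.2562]  P^+=[1.0414 -0.0262; -0.0262 0.9784]

x_post = [-2.4140, 4.2562]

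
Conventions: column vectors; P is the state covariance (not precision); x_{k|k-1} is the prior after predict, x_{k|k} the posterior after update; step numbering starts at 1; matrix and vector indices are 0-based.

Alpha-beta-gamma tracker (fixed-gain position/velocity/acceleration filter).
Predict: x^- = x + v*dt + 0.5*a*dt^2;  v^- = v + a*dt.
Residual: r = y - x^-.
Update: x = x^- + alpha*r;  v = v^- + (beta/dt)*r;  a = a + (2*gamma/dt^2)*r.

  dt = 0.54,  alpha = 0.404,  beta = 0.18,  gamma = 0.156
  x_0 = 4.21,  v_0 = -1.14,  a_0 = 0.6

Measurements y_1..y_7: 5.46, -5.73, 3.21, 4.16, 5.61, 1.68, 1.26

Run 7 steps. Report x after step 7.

step 1: x_pred=3.6819  r=1.7781  x^+=4.4002  v^+=-0.2233  a^+=2.5025
step 2: x_pred=4.6445  r=-10.3745  x^+=0.4532  v^+=-2.3301  a^+=-8.5978
step 3: x_pred=-2.0586  r=5.2686  x^+=0.0699  v^+=-5.2167  a^+=-2.9606
step 4: x_pred=-3.1788  r=7.3388  x^+=-0.2139  v^+=-4.3692  a^+=4.8916
step 5: x_pred=-1.8601  r=7.4701  x^+=1.1578  v^+=0.7623  a^+=12.8843
step 6: x_pred=3.4480  r=-1.7680  x^+=2.7337  v^+=7.1304  a^+=10.9926
step 7: x_pred=8.1869  r=-6.9269  x^+=5.3884  v^+=10.7575  a^+=3.5811

x_post = 5.3884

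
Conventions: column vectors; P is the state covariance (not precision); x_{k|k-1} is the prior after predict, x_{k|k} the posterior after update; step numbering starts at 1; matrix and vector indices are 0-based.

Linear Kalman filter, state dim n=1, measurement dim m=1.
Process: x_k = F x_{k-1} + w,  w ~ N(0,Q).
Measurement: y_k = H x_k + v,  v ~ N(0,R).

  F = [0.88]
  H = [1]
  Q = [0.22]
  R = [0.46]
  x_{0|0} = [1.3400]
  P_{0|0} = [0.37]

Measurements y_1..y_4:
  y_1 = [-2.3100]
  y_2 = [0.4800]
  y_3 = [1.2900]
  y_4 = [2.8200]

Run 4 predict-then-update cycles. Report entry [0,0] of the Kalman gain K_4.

K[0,0] = 0.4542

step 1: x^-=[1.1792]  P^-=[0.5065]  S=[0.9665]  K=[0.5241]  nu=[-3.4892]  x^+=[-0.6494]  P^+=[0.2411]
step 2: x^-=[-0.5715]  P^-=[0.4067]  S=[0.8667]  K=[0.4692]  nu=[1.0515]  x^+=[-0.0781]  P^+=[0.2159]
step 3: x^-=[-0.0687]  P^-=[0.3872]  S=[0.8472]  K=[0.4570]  nu=[1.3587]  x^+=[0.5522]  P^+=[0.2102]
step 4: x^-=[0.4860]  P^-=[0.3828]  S=[0.8428]  K=[0.4542]  nu=[2.3340]  x^+=[1.5461]  P^+=[0.2089]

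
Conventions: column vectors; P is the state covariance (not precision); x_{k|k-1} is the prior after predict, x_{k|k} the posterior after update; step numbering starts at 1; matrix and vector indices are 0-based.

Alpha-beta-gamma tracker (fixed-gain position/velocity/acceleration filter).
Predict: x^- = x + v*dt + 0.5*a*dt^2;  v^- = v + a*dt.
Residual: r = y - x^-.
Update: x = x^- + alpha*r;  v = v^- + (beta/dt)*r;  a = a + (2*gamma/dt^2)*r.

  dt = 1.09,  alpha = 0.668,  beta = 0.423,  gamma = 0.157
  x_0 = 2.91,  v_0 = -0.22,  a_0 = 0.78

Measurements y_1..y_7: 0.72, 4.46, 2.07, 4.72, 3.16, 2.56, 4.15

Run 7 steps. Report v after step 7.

step 1: x_pred=3.1336  r=-2.4136  x^+=1.5213  v^+=-0.3064  a^+=0.1421
step 2: x_pred=1.2717  r=3.1883  x^+=3.4015  v^+=1.0858  a^+=0.9848
step 3: x_pred=5.1700  r=-3.1000  x^+=3.0992  v^+=0.9561  a^+=0.1655
step 4: x_pred=4.2397  r=0.4803  x^+=4.5605  v^+=1.3229  a^+=0.2924
step 5: x_pred=6.1762  r=-3.0162  x^+=4.1614  v^+=0.4711  a^+=-0.5047
step 6: x_pred=4.3751  r=-1.8151  x^+=3.1626  v^+=-0.7834  a^+=-0.9844
step 7: x_pred=1.7239  r=2.4261  x^+=3.3445  v^+=-0.9149  a^+=-0.3432

v_post = -0.9149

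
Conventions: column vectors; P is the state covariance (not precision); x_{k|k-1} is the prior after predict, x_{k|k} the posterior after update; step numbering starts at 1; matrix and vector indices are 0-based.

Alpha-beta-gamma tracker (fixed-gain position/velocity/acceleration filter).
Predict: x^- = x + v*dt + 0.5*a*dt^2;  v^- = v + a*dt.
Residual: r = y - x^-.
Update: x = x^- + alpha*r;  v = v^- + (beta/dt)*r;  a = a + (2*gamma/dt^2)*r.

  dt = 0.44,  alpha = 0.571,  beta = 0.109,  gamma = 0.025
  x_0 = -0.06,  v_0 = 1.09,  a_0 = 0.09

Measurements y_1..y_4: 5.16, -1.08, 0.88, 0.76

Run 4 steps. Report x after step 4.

x_post = 1.2242

step 1: x_pred=0.4283  r=4.7317  x^+=3.1301  v^+=2.3018  a^+=1.3120
step 2: x_pred=4.2699  r=-5.3499  x^+=1.2151  v^+=1.5537  a^+=-0.0697
step 3: x_pred=1.8920  r=-1.0120  x^+=1.3142  v^+=1.2724  a^+=-0.3310
step 4: x_pred=1.8420  r=-1.0820  x^+=1.2242  v^+=0.8587  a^+=-0.6105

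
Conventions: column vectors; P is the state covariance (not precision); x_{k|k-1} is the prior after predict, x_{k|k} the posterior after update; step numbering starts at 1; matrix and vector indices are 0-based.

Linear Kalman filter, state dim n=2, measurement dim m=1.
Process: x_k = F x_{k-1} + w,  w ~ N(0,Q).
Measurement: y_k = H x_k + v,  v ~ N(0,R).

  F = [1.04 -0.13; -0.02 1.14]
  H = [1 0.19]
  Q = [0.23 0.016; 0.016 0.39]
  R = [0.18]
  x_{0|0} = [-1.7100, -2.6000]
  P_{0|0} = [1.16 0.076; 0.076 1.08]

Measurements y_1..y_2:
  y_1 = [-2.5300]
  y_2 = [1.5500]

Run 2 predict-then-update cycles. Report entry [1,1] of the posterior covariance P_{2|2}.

step 1: x^-=[-1.4404, -2.9298]  P^-=[1.4824 -0.0779; -0.0779 1.7906]  S=[1.6974]  K=[0.8646; 0.1545]  nu=[-0.5329]  x^+=[-1.9012, -3.0122]  P^+=[0.2135 -0.3047; -0.3047 1.7500]
step 2: x^-=[-1.5856, -3.3958]  P^-=[0.5729 -0.6098; -0.6098 2.6783]  S=[0.6179]  K=[0.7397; -0.1634]  nu=[3.7808]  x^+=[1.2111, -4.0135]  P^+=[0.2348 -0.5352; -0.5352 2.6618]

P_post[1,1] = 2.6618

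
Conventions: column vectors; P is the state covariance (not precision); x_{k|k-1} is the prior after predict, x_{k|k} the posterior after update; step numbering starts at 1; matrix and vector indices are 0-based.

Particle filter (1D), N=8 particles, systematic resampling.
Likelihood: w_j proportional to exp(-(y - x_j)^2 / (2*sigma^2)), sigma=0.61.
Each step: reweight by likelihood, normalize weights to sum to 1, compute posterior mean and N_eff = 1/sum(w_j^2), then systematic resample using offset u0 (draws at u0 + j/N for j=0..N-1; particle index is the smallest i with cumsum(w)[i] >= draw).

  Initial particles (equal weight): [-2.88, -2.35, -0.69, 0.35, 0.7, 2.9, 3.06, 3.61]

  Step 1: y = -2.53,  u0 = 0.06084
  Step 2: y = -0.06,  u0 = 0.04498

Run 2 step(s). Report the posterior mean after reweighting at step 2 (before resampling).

post_mean = -2.3636

step 1: w=[0.4670, 0.5271, 0.0058, 0.0000, 0.0000, 0.0000, 0.0000, 0.0000]  mean=-2.5878  Neff=2.0160  idx=[0, 0, 0, 0, 1, 1, 1, 1]
step 2: w=[0.0064, 0.0064, 0.0064, 0.0064, 0.2436, 0.2436, 0.2436, 0.2436]  mean=-2.3636  Neff=4.2100  idx=[4, 4, 5, 5, 6, 6, 7, 7]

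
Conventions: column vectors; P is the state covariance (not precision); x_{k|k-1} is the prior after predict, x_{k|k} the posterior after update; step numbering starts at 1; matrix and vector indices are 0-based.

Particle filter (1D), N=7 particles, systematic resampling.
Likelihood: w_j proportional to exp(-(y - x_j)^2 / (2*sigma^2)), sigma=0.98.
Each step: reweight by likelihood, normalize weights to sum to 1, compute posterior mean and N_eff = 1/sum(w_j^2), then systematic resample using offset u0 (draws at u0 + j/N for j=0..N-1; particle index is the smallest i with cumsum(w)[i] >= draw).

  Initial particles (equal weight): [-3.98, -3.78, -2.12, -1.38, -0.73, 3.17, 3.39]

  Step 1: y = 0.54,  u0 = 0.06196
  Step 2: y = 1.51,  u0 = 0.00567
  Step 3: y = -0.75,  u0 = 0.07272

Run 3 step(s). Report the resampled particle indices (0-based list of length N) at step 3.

resampled_idx = [0, 1, 2, 3, 4, 5, 6]

step 1: w=[0.0000, 0.0001, 0.0389, 0.2273, 0.6688, 0.0423, 0.0226]  mean=-0.6744  Neff=1.9888  idx=[3, 3, 4, 4, 4, 4, 4]
step 2: w=[0.0329, 0.0329, 0.1868, 0.1868, 0.1868, 0.1868, 0.1868]  mean=-0.7728  Neff=5.6594  idx=[0, 2, 3, 3, 4, 5, 6]
step 3: w=[0.1194, 0.1468, 0.1468, 0.1468, 0.1468, 0.1468, 0.1468]  mean=-0.8076  Neff=6.9687  idx=[0, 1, 2, 3, 4, 5, 6]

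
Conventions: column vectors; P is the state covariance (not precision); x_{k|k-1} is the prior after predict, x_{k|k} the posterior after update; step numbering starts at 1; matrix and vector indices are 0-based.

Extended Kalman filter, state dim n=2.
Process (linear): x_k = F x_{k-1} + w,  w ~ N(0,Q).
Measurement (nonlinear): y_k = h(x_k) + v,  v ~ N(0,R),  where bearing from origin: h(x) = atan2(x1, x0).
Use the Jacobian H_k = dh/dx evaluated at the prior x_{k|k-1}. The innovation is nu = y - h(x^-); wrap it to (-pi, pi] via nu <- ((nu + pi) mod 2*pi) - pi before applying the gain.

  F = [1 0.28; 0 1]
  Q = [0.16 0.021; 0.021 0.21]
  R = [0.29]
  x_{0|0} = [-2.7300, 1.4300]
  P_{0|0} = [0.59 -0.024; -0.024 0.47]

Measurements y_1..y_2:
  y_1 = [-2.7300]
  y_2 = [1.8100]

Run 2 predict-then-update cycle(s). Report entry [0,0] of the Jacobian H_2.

step 1: x^-=[-2.3296, 1.4300]  P^-=[0.7734 0.1286; 0.1286 0.6800]  H_jac=[-0.1914 -0.3118]  S=[0.3998]  K=[-0.4705; -0.5919]  nu=[0.9621]  x^+=[-2.7823, 0.8605]  P^+=[0.6849 0.0173; 0.0173 0.5399]
step 2: x^-=[-2.5414, 0.8605]  P^-=[0.8969 0.1894; 0.1894 0.7499]  H_jac=[-0.1195 -0.3530]  S=[0.4123]  K=[-0.4223; -0.6971]  nu=[-1.0051]  x^+=[-2.1170, 1.5612]  P^+=[0.8234 0.0681; 0.0681 0.5496]

H_jac[0,0] = -0.1195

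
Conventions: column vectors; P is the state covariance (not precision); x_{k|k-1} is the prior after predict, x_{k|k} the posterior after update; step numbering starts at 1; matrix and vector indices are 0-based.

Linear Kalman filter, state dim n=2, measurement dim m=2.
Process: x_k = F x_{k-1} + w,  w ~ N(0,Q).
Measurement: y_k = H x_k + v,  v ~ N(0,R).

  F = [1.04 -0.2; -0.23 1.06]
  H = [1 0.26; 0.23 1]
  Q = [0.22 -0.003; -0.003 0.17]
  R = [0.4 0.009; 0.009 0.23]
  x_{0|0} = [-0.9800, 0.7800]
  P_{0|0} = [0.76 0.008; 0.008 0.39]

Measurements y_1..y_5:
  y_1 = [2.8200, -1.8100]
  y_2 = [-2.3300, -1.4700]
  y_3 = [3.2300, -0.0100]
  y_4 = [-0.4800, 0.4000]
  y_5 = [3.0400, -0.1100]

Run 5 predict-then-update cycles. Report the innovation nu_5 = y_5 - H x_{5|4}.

step 1: x^-=[-1.1752, 1.0522]  P^-=[1.0543 -0.2583; -0.2583 0.6445]  S=[1.3635 0.1453; 0.1453 0.8115]  K=[0.7401 -0.1520; -0.1462 0.7472]  nu=[3.7216, -2.5919]  x^+=[1.9734, -1.4285]  P^+=[0.3213 -0.1022; -0.1022 0.1940]
step 2: x^-=[2.3380, -1.9681]  P^-=[0.6178 -0.2383; -0.2383 0.4549]  S=[0.9246 0.0167; 0.0167 0.6079]  K=[0.6043 -0.1750; -0.1419 0.6620]  nu=[-4.1563, -0.0397]  x^+=[-0.1667, -1.4047]  P^+=[0.2650 -0.0958; -0.0958 0.1730]
step 3: x^-=[0.1076, -1.4506]  P^-=[0.5534 -0.2131; -0.2131 0.4251]  S=[0.8714 0.0210; 0.0210 0.5864]  K=[0.5756 -0.1669; -0.1333 0.6462]  nu=[3.4996, 1.4159]  x^+=[1.8855, -1.0020]  P^+=[0.2525 -0.0913; -0.0913 0.1684]
step 4: x^-=[2.1614, -1.4958]  P^-=[0.5378 -0.2039; -0.2039 0.4171]  S=[0.8599 0.0250; 0.0250 0.5817]  K=[0.5684 -0.1624; -0.1297 0.6419]  nu=[-2.2525, 1.3987]  x^+=[0.6539, -0.3058]  P^+=[0.2492 -0.0895; -0.0895 0.1671]
step 5: x^-=[0.7412, -0.4746]  P^-=[0.5335 -0.2009; -0.2009 0.4146]  S=[0.8570 0.0266; 0.0266 0.5804]  K=[0.5665 -0.1606; -0.1285 0.6406]  nu=[2.4222, 0.1941]  x^+=[2.0822, -0.6615]  P^+=[0.2483 -0.0890; -0.0890 0.1666]

innov = [2.4222, 0.1941]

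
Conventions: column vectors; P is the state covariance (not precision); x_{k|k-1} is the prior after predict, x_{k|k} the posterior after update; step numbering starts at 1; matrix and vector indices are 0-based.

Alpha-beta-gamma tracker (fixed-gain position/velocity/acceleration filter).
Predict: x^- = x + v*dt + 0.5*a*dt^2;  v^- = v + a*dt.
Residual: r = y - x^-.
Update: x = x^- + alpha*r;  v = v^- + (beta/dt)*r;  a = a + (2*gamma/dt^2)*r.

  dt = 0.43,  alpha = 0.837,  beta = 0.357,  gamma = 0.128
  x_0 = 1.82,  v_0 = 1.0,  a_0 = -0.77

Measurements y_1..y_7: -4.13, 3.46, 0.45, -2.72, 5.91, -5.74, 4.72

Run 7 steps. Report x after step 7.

step 1: x_pred=2.1788  r=-6.3088  x^+=-3.1017  v^+=-4.5689  a^+=-9.5048
step 2: x_pred=-5.9450  r=9.4050  x^+=1.9270  v^+=-0.8476  a^+=3.5168
step 3: x_pred=1.8876  r=-1.4376  x^+=0.6843  v^+=-0.5290  a^+=1.5263
step 4: x_pred=0.5980  r=-3.3180  x^+=-2.1792  v^+=-2.6274  a^+=-3.0676
step 5: x_pred=-3.5925  r=9.5025  x^+=4.3611  v^+=3.9429  a^+=10.0890
step 6: x_pred=6.9893  r=-12.7293  x^+=-3.6651  v^+=-2.2871  a^+=-7.5351
step 7: x_pred=-5.3452  r=10.0652  x^+=3.0794  v^+=2.8293  a^+=6.4005

x_post = 3.0794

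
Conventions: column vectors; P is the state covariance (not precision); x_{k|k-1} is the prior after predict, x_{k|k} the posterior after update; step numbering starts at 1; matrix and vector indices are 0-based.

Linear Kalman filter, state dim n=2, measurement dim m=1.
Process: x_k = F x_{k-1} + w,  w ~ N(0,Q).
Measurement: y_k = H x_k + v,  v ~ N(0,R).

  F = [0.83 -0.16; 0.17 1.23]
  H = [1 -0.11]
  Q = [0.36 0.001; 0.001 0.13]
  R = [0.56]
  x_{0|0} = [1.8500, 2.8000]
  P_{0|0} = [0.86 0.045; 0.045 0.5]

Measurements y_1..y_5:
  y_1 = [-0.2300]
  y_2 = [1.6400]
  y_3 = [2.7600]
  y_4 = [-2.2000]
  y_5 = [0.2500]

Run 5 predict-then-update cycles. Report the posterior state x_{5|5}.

step 1: x^-=[1.0875, 3.7585]  P^-=[0.9533 0.0687; 0.0687 0.9301]  S=[1.5095]  K=[0.6266; -0.0223]  nu=[-0.9041]  x^+=[0.5211, 3.7787]  P^+=[0.3607 0.0897; 0.0897 0.9294]
step 2: x^-=[-0.1721, 4.7363]  P^-=[0.6085 -0.0418; -0.0418 1.5840]  S=[1.1968]  K=[0.5122; -0.1805]  nu=[2.3331]  x^+=[1.0230, 4.3151]  P^+=[0.2944 0.0689; 0.0689 1.5450]
step 3: x^-=[0.1587, 5.4815]  P^-=[0.5841 -0.1931; -0.1931 2.5047]  S=[1.2169]  K=[0.4974; -0.3851]  nu=[3.2043]  x^+=[1.7526, 4.2476]  P^+=[0.2830 0.0400; 0.0400 2.3243]
step 4: x^-=[0.7751, 5.5225]  P^-=[0.6038 -0.3767; -0.3767 3.6713]  S=[1.2911]  K=[0.4998; -0.6046]  nu=[-2.3676]  x^+=[-0.4082, 6.9539]  P^+=[0.2813 0.0134; 0.0134 3.1994]
step 5: x^-=[-1.4514, 8.4839]  P^-=[0.6322 -0.5757; -0.5757 4.9841]  S=[1.3791]  K=[0.5043; -0.8149]  nu=[2.6346]  x^+=[-0.1228, 6.3368]  P^+=[0.2814 -0.0089; -0.0089 4.0682]

x_post = [-0.1228, 6.3368]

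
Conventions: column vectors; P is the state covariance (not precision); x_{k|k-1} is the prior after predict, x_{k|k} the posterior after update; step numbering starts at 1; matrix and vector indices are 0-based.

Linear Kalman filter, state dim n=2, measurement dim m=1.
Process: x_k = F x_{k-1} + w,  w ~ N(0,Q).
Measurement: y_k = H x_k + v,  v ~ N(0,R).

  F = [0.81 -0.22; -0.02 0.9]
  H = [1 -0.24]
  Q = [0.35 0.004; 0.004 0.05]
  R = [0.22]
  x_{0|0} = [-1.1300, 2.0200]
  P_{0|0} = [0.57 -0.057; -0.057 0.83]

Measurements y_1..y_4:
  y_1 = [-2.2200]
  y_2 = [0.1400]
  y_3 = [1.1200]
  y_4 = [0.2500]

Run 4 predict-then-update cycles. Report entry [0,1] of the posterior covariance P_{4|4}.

P_post[0,1] = 0.0435

step 1: x^-=[-1.3597, 1.8406]  P^-=[0.7845 -0.2114; -0.2114 0.7246]  S=[1.1477]  K=[0.7277; -0.3357]  nu=[-0.4186]  x^+=[-1.6643, 1.9811]  P^+=[0.1767 0.0690; 0.0690 0.5952]
step 2: x^-=[-1.7839, 1.8163]  P^-=[0.4701 -0.0661; -0.0661 0.5297]  S=[0.7524]  K=[0.6459; -0.2569]  nu=[2.3598]  x^+=[-0.2596, 1.2102]  P^+=[0.1562 0.0587; 0.0587 0.4801]
step 3: x^-=[-0.4765, 1.0943]  P^-=[0.4548 -0.0505; -0.0505 0.4368]  S=[0.7242]  K=[0.6447; -0.2145]  nu=[1.8591]  x^+=[0.7221, 0.6955]  P^+=[0.1538 0.0496; 0.0496 0.4035]
step 4: x^-=[0.4319, 0.6115]  P^-=[0.4527 -0.0420; -0.0420 0.3751]  S=[0.7145]  K=[0.6477; -0.1848]  nu=[-0.0352]  x^+=[0.4091, 0.6180]  P^+=[0.1529 0.0435; 0.0435 0.3507]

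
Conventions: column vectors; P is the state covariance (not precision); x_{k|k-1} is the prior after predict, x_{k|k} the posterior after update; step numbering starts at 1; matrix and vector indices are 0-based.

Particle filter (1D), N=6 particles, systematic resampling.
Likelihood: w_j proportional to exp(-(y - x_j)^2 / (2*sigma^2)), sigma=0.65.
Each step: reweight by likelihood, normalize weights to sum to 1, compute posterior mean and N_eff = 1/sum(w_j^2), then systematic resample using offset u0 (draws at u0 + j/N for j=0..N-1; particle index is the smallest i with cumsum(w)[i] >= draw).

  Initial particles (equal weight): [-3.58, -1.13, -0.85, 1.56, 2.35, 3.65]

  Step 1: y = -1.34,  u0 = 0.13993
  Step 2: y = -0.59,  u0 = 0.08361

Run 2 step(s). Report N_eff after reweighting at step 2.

step 1: w=[0.0015, 0.5569, 0.4416, 0.0000, 0.0000, 0.0000]  mean=-1.0101  Neff=1.9799  idx=[1, 1, 1, 2, 2, 2]
step 2: w=[0.1447, 0.1447, 0.1447, 0.1886, 0.1886, 0.1886]  mean=-0.9716  Neff=5.8976  idx=[0, 1, 2, 3, 4, 5]

N_eff = 5.8976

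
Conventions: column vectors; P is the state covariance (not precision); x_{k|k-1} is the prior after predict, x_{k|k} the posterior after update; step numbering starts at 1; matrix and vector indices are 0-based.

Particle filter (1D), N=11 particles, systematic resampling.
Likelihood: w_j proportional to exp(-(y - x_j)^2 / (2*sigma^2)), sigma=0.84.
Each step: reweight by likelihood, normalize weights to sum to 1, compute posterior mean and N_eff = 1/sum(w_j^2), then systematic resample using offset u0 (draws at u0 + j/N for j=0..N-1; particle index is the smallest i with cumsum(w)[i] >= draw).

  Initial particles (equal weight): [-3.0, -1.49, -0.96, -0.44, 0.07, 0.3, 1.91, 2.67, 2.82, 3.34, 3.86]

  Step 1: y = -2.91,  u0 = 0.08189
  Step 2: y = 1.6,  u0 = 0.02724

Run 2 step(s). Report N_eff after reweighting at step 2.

step 1: w=[0.7548, 0.1819, 0.0513, 0.0101, 0.0014, 0.0005, 0.0000, 0.0000, 0.0000, 0.0000, 0.0000]  mean=-2.5889  Neff=1.6513  idx=[0, 0, 0, 0, 0, 0, 0, 0, 1, 1, 3]
step 2: w=[0.0000, 0.0000, 0.0000, 0.0000, 0.0000, 0.0000, 0.0000, 0.0000, 0.0211, 0.0211, 0.9578]  mean=-0.4844  Neff=1.0890  idx=[9, 10, 10, 10, 10, 10, 10, 10, 10, 10, 10]

N_eff = 1.0890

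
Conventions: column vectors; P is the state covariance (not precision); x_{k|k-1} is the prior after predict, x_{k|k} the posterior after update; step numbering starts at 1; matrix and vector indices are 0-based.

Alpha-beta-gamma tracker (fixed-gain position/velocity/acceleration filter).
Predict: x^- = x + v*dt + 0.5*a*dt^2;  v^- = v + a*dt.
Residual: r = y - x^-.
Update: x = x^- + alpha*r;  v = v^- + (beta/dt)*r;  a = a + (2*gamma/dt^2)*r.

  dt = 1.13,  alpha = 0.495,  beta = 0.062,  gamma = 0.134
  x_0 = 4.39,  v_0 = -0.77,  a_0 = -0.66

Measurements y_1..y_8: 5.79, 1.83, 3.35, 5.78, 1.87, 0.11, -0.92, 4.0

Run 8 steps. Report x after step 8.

step 1: x_pred=3.0985  r=2.6915  x^+=4.4308  v^+=-1.3681  a^+=-0.0951
step 2: x_pred=2.8241  r=-0.9941  x^+=2.3320  v^+=-1.5301  a^+=-0.3037
step 3: x_pred=0.4090  r=2.9410  x^+=1.8648  v^+=-1.7120  a^+=0.3135
step 4: x_pred=0.1304  r=5.6496  x^+=2.9270  v^+=-1.0478  a^+=1.4993
step 5: x_pred=2.7002  r=-0.8302  x^+=2.2892  v^+=0.6009  a^+=1.3250
step 6: x_pred=3.8142  r=-3.7042  x^+=1.9806  v^+=1.8949  a^+=0.5476
step 7: x_pred=4.4714  r=-5.3914  x^+=1.8027  v^+=2.2178  a^+=-0.5840
step 8: x_pred=3.9360  r=0.0640  x^+=3.9677  v^+=1.5614  a^+=-0.5706

x_post = 3.9677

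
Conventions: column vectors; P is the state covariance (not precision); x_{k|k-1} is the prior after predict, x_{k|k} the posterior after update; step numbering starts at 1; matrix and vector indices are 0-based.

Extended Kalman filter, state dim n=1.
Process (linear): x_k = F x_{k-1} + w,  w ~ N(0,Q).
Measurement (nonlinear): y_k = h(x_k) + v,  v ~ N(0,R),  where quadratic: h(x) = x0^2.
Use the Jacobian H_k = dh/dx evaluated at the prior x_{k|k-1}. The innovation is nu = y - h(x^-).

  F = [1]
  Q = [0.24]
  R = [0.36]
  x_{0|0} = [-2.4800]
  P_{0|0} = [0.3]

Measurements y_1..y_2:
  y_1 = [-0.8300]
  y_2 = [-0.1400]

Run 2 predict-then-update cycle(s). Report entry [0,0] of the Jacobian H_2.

H_jac[0,0] = -2.2196

step 1: x^-=[-2.4800]  P^-=[0.5400]  H_jac=[-4.9600]  S=[13.6449]  K=[-0.1963]  nu=[-6.9804]  x^+=[-1.1098]  P^+=[0.0142]
step 2: x^-=[-1.1098]  P^-=[0.2542]  H_jac=[-2.2196]  S=[1.6126]  K=[-0.3500]  nu=[-1.3716]  x^+=[-0.6298]  P^+=[0.0568]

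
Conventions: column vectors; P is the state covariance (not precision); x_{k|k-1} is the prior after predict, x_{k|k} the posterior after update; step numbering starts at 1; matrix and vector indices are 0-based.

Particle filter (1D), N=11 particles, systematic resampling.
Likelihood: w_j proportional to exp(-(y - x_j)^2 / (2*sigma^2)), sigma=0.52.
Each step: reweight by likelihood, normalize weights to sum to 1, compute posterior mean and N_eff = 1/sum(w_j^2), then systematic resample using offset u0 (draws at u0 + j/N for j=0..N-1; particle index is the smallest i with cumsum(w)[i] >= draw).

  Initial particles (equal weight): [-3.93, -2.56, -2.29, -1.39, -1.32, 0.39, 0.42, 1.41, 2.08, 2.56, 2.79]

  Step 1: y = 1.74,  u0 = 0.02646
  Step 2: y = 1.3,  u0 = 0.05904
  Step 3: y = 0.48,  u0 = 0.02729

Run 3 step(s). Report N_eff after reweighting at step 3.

step 1: w=[0.0000, 0.0000, 0.0000, 0.0000, 0.0000, 0.0162, 0.0188, 0.3860, 0.3813, 0.1362, 0.0615]  mean=1.8717  Neff=3.1514  idx=[6, 7, 7, 7, 7, 8, 8, 8, 8, 9, 9]
step 2: w=[0.0430, 0.1760, 0.1760, 0.1760, 0.1760, 0.0584, 0.0584, 0.0584, 0.0584, 0.0096, 0.0096]  mean=1.5460  Neff=7.1613  idx=[1, 1, 2, 2, 3, 3, 4, 4, 5, 7, 8]
step 3: w=[0.1230, 0.1230, 0.1230, 0.1230, 0.1230, 0.1230, 0.1230, 0.1230, 0.0054, 0.0054, 0.0054]  mean=1.4208  Neff=8.2574  idx=[0, 0, 1, 2, 3, 3, 4, 5, 6, 6, 7]

N_eff = 8.2574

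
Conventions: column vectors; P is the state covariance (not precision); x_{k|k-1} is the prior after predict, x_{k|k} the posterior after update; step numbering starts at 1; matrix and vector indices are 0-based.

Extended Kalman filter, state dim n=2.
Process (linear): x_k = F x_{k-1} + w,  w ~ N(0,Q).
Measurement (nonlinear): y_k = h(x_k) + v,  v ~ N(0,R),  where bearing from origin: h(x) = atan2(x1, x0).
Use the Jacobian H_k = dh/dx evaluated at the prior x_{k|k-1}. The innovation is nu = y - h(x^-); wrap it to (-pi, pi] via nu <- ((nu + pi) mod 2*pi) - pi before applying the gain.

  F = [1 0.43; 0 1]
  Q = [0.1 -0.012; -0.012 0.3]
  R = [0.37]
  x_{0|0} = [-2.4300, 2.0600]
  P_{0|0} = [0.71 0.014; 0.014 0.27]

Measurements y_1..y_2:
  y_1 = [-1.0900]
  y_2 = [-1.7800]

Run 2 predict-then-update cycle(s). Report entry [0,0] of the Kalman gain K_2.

step 1: x^-=[-1.5442, 2.0600]  P^-=[0.8720 0.1181; 0.1181 0.5700]  H_jac=[-0.3108 -0.2330]  S=[0.5023]  K=[-0.5943; -0.3375]  nu=[2.9791]  x^+=[-3.3148, 1.0546]  P^+=[0.6945 0.0174; 0.0174 0.5128]
step 2: x^-=[-2.8613, 1.0546]  P^-=[0.9043 0.2259; 0.2259 0.8128]  H_jac=[-0.1134 -0.3077]  S=[0.4743]  K=[-0.3627; -0.5812]  nu=[1.7147]  x^+=[-3.4833, 0.0580]  P^+=[0.8419 0.1259; 0.1259 0.6526]

K[0,0] = -0.3627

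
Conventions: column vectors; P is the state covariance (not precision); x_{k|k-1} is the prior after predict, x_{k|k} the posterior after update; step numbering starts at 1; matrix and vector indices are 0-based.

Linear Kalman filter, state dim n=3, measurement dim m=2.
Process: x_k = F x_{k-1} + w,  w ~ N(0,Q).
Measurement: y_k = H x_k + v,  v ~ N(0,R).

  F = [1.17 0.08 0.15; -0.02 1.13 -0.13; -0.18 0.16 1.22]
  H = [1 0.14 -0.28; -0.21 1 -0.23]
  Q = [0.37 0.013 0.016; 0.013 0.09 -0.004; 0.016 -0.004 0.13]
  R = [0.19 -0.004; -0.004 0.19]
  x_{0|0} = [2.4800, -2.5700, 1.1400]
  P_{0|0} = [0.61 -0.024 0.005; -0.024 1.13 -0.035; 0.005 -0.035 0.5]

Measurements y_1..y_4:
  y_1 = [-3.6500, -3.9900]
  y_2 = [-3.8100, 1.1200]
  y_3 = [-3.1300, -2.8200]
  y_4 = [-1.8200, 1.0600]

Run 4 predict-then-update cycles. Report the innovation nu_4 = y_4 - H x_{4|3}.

innov = [2.3023, 3.6059]

step 1: x^-=[2.8670, -3.1019, 0.5332]  P^-=[1.2199 0.0531 -0.0079; 0.0531 1.5530 0.0806; -0.0079 0.0806 0.9084]  S=[1.5246 0.0434; 0.0434 1.7847]  K=[0.8103 -0.1325; 0.1384 0.8502; -0.1627 -0.0670]  nu=[-5.9334, -0.1634]  x^+=[-1.9191, -4.0620, 1.5096]  P^+=[0.1969 0.0540 0.1787; 0.0540 0.2236 0.2230; 0.1787 0.2230 0.8591]
step 2: x^-=[-2.3439, -4.7479, 1.5372]  P^-=[0.7385 0.0910 0.4213; 0.0910 0.3231 0.1924; 0.4213 0.1924 1.4263]  S=[0.8212 -0.0659; -0.0659 0.5351]  K=[0.7546 -0.2080; 0.1406 0.5027; 0.0261 -0.4156]  nu=[-0.3709, 5.7292]  x^+=[-3.8154, -1.9198, -0.8537]  P^+=[0.2272 0.0829 0.3378; 0.0829 0.1809 0.2982; 0.3378 0.2982 1.3318]
step 3: x^-=[-4.7457, -1.9821, -0.6620]  P^-=[0.8533 0.1025 0.7378; 0.1025 0.2540 0.2057; 0.7378 0.2057 2.0876]  S=[0.8114 -0.1042; -0.1042 0.5257]  K=[0.7743 -0.3151; 0.1482 0.3817; 0.1227 -0.7925]  nu=[1.7078, -1.9867]  x^+=[-2.7972, -2.4872, 1.1219]  P^+=[0.2638 0.0986 0.4615; 0.0986 0.1714 0.3426; 0.4615 0.3426 1.7250]
step 4: x^-=[-3.3034, -2.9005, 1.4743]  P^-=[0.9597 0.1018 0.9833; 0.1018 0.2354 0.1987; 0.9833 0.1987 2.6358]  S=[0.8232 -0.1344; -0.1344 0.5680]  K=[0.7853 -0.3879; 0.1503 0.3320; 0.1615 -1.0427]  nu=[2.3023, 3.6059]  x^+=[-2.8943, -1.3575, -1.9139]  P^+=[0.2846 0.1050 0.5306; 0.1050 0.1677 0.3615; 0.5306 0.3615 1.9514]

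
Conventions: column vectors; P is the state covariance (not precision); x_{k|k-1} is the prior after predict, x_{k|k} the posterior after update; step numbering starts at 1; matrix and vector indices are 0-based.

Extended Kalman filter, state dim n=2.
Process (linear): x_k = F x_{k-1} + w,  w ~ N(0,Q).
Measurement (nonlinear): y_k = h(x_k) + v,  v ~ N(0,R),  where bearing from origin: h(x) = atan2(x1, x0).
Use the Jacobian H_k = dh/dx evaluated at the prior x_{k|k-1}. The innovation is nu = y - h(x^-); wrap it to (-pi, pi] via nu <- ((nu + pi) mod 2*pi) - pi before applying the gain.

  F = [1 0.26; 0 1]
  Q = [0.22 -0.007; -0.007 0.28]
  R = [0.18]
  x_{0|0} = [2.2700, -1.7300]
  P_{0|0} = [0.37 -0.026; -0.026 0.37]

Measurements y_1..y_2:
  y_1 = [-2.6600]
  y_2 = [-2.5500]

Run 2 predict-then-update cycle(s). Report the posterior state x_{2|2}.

x_post = [-1.0071, -3.0885]

step 1: x^-=[1.8202, -1.7300]  P^-=[0.6015 0.0632; 0.0632 0.6500]  H_jac=[0.2743 0.2886]  S=[0.2894]  K=[0.6332; 0.7081]  nu=[-1.9000]  x^+=[0.6172, -3.0754]  P^+=[0.4855 -0.0666; -0.0666 0.5049]
step 2: x^-=[-0.1824, -3.0754]  P^-=[0.7050 0.0577; 0.0577 0.7849]  H_jac=[0.3240 -0.0192]  S=[0.2536]  K=[0.8964; 0.0142]  nu=[-0.9200]  x^+=[-1.0071, -3.0885]  P^+=[0.5012 0.0545; 0.0545 0.7848]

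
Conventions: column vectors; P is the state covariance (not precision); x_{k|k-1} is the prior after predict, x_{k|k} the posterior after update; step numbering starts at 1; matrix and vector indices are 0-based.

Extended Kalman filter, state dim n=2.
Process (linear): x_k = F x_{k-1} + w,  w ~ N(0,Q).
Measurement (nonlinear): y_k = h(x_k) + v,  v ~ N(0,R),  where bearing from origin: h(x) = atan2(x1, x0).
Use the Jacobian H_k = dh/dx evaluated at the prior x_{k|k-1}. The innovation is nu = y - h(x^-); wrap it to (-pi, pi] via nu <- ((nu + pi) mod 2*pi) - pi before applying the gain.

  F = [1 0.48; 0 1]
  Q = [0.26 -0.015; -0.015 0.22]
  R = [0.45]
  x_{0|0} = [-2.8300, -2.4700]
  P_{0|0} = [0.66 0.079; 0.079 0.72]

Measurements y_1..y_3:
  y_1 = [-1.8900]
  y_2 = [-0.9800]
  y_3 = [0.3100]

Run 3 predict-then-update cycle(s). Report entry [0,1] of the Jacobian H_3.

step 1: x^-=[-4.0156, -2.4700]  P^-=[1.1617 0.4096; 0.4096 0.9400]  H_jac=[0.1111 -0.1807]  S=[0.4786]  K=[0.1151; -0.2598]  nu=[0.7001]  x^+=[-3.9350, -2.6519]  P^+=[1.1554 0.4239; 0.4239 0.9077]
step 2: x^-=[-5.2079, -2.6519]  P^-=[2.0315 0.8446; 0.8446 1.1277]  H_jac=[0.0776 -0.1525]  S=[0.4685]  K=[0.0618; -0.2271]  nu=[1.6906]  x^+=[-5.1034, -3.0358]  P^+=[2.0297 0.8512; 0.8512 1.1036]
step 3: x^-=[-6.5606, -3.0358]  P^-=[3.3611 1.3659; 1.3659 1.3236]  H_jac=[0.0581 -0.1255]  S=[0.4623]  K=[0.0514; -0.1878]  nu=[3.0182]  x^+=[-6.4054, -3.6026]  P^+=[3.3599 1.3704; 1.3704 1.3073]

H_jac[0,1] = -0.1255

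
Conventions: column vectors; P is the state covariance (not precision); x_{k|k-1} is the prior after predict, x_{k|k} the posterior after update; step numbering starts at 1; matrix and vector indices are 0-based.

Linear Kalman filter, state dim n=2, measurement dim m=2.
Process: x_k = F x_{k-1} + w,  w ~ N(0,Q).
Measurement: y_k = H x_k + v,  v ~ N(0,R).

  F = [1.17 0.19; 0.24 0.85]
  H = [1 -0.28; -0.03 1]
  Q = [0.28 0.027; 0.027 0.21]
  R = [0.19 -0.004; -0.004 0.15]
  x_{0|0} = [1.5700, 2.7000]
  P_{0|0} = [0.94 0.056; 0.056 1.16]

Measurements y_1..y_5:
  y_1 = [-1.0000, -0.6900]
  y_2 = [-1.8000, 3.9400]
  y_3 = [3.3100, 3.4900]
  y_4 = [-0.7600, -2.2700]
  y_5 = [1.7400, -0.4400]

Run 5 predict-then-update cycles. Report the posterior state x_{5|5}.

x_post = [1.1806, -0.3582]

step 1: x^-=[2.3499, 2.6718]  P^-=[1.6335 0.5365; 0.5365 1.1251]  S=[1.6113 0.1730; 0.1730 1.2444]  K=[0.8918 0.2678; 0.0424 0.8853]  nu=[-2.6018, -3.2913]  x^+=[-0.8518, -0.3524]  P^+=[0.1801 0.0420; 0.0420 0.1339]
step 2: x^-=[-1.0636, -0.5040]  P^-=[0.5501 0.1429; 0.1429 0.3342]  S=[0.6863 0.0300; 0.0300 0.4762]  K=[0.7337 0.2192; 0.0417 0.6903]  nu=[-0.8775, 4.4121]  x^+=[-0.7403, 2.5052]  P^+=[0.1482 0.0344; 0.0344 0.1044]
step 3: x^-=[-0.3901, 1.9518]  P^-=[0.5019 0.1212; 0.1212 0.3080]  S=[0.6481 0.0170; 0.0170 0.4512]  K=[0.7165 0.2084; 0.0364 0.6732]  nu=[4.2466, 1.5265]  x^+=[2.9708, 3.1340]  P^+=[0.1445 0.0327; 0.0327 0.1018]
step 4: x^-=[4.0713, 3.3769]  P^-=[0.4960 0.1181; 0.1181 0.3052]  S=[0.6438 0.0147; 0.0147 0.4486]  K=[0.7143 0.2066; 0.0353 0.6714]  nu=[-3.8857, -5.5247]  x^+=[0.1542, -0.4694]  P^+=[0.1440 0.0324; 0.0324 0.1015]
step 5: x^-=[0.0912, -0.3620]  P^-=[0.4952 0.1176; 0.1176 0.3049]  S=[0.6433 0.0143; 0.0143 0.4483]  K=[0.7140 0.2063; 0.0351 0.6711]  nu=[1.5474, -0.0753]  x^+=[1.1806, -0.3582]  P^+=[0.1439 0.0324; 0.0324 0.1015]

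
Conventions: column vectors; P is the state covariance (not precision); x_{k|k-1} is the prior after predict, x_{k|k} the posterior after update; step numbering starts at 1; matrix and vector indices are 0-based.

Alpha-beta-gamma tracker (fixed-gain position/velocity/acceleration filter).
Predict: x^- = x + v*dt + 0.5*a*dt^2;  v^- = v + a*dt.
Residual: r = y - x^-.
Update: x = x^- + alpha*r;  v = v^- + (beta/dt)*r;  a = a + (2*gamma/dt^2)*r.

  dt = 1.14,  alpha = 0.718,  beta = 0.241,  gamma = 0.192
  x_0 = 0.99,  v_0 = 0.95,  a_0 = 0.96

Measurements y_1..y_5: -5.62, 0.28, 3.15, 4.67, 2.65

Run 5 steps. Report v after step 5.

v_post = 2.8882

step 1: x_pred=2.6968  r=-8.3168  x^+=-3.2747  v^+=0.2862  a^+=-1.4974
step 2: x_pred=-3.9214  r=4.2014  x^+=-0.9048  v^+=-0.5327  a^+=-0.2560
step 3: x_pred=-1.6784  r=4.8284  x^+=1.7884  v^+=0.1962  a^+=1.1707
step 4: x_pred=2.7728  r=1.8972  x^+=4.1350  v^+=1.9319  a^+=1.7312
step 5: x_pred=7.4623  r=-4.8123  x^+=4.0071  v^+=2.8882  a^+=0.3093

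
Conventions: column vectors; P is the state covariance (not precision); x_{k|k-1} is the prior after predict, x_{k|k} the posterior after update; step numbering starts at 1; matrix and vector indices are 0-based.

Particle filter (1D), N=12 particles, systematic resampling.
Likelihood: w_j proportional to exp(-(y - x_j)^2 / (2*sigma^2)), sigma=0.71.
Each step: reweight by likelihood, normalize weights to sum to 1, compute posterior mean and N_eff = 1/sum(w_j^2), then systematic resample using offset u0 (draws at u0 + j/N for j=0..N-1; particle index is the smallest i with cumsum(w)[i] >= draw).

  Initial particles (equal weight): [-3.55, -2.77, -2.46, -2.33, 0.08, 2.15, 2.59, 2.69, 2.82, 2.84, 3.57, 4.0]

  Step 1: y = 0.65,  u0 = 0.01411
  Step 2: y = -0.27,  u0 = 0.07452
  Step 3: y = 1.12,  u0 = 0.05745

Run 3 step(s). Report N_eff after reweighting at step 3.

step 1: w=[0.0000, 0.0000, 0.0001, 0.0002, 0.8138, 0.1206, 0.0269, 0.0181, 0.0105, 0.0096, 0.0002, 0.0000]  mean=0.5000  Neff=1.4749  idx=[4, 4, 4, 4, 4, 4, 4, 4, 4, 4, 5, 5]
step 2: w=[0.0999, 0.0999, 0.0999, 0.0999, 0.0999, 0.0999, 0.0999, 0.0999, 0.0999, 0.0999, 0.0003, 0.0003]  mean=0.0814  Neff=10.0135  idx=[0, 1, 2, 3, 4, 4, 5, 6, 7, 8, 9, 9]
step 3: w=[0.0833, 0.0833, 0.0833, 0.0833, 0.0833, 0.0833, 0.0833, 0.0833, 0.0833, 0.0833, 0.0833, 0.0833]  mean=0.0800  Neff=12.0000  idx=[0, 1, 2, 3, 4, 5, 6, 7, 8, 9, 10, 11]

N_eff = 12.0000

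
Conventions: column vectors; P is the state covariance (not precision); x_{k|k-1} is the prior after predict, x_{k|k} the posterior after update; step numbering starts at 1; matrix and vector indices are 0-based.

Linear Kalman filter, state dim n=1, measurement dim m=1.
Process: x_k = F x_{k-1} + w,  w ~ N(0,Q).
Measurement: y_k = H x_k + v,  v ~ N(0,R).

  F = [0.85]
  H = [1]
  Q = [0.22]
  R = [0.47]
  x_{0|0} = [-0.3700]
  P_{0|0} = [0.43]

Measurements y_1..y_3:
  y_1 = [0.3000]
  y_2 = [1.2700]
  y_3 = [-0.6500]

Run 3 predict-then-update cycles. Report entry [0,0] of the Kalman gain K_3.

K[0,0] = 0.4445

step 1: x^-=[-0.3145]  P^-=[0.5307]  S=[1.0007]  K=[0.5303]  nu=[0.6145]  x^+=[0.0114]  P^+=[0.2492]
step 2: x^-=[0.0097]  P^-=[0.4001]  S=[0.8701]  K=[0.4598]  nu=[1.2603]  x^+=[0.5892]  P^+=[0.2161]
step 3: x^-=[0.5008]  P^-=[0.3761]  S=[0.8461]  K=[0.4445]  nu=[-1.1508]  x^+=[-0.0108]  P^+=[0.2089]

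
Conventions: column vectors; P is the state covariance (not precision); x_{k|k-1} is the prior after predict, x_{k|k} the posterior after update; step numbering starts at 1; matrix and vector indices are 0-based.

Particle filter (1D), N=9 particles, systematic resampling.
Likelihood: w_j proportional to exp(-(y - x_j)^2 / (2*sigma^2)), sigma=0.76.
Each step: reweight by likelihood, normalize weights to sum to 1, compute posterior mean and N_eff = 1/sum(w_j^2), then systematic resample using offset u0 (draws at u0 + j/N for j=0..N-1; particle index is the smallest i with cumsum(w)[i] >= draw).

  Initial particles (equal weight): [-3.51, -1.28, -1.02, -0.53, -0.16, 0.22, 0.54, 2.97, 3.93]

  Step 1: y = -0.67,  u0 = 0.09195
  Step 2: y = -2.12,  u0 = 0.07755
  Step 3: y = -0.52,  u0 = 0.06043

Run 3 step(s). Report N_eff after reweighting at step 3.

N_eff = 8.7489

step 1: w=[0.0002, 0.1729, 0.2146, 0.2345, 0.1905, 0.1202, 0.0672, 0.0000, 0.0000]  mean=-0.5330  Neff=5.3717  idx=[1, 2, 2, 3, 3, 4, 4, 5, 6]
step 2: w=[0.3499, 0.2261, 0.2261, 0.0722, 0.0722, 0.0232, 0.0232, 0.0056, 0.0014]  mean=-0.9911  Neff=4.2331  idx=[0, 0, 0, 1, 1, 2, 2, 3, 5]
step 3: w=[0.0875, 0.0875, 0.0875, 0.1161, 0.1161, 0.1161, 0.1161, 0.1442, 0.1289]  mean=-0.9067  Neff=8.7489  idx=[0, 1, 3, 4, 5, 6, 7, 7, 8]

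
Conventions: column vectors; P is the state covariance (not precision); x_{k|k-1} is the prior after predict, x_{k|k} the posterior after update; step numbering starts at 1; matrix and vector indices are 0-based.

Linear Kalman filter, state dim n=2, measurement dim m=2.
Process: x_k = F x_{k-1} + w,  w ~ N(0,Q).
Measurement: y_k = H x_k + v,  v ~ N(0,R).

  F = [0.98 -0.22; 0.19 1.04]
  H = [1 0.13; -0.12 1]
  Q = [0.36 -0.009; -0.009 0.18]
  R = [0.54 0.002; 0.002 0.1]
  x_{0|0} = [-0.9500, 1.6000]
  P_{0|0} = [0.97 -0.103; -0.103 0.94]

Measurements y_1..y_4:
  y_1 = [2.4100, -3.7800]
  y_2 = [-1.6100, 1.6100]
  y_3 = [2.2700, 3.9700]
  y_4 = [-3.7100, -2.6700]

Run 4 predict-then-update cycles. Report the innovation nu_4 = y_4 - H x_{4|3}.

step 1: x^-=[-1.2830, 1.4835]  P^-=[1.3815 -0.1441; -0.1441 1.1910]  S=[1.9042 -0.1508; -0.1508 1.3455]  K=[0.7037 -0.1514; 0.0774 0.9067]  nu=[3.5001, -5.4175]  x^+=[2.0005, -3.1576]  P^+=[0.3756 0.0313; 0.0313 0.0946]
step 2: x^-=[2.6551, -2.9038]  P^-=[0.7118 0.0699; 0.0699 0.3082]  S=[1.2752 0.0255; 0.0255 0.4017]  K=[0.5668 -0.0745; 0.0714 0.7419]  nu=[-3.8876, 4.8324]  x^+=[0.0914, 0.4037]  P^+=[0.3020 0.0299; 0.0299 0.0779]
step 3: x^-=[0.0008, 0.4372]  P^-=[0.6409 0.0587; 0.0587 0.2870]  S=[1.2010 0.0201; 0.0201 0.3822]  K=[0.5413 -0.0763; 0.0677 0.7290]  nu=[2.2124, 3.5328]  x^+=[0.9288, 3.1625]  P^+=[0.2885 0.0281; 0.0281 0.0764]
step 4: x^-=[0.2144, 3.4655]  P^-=[0.6287 0.0547; 0.0547 0.2842]  S=[1.1877 0.0173; 0.0173 0.3801]  K=[0.5365 -0.0791; 0.0665 0.7273]  nu=[-4.3749, -6.1098]  x^+=[-1.6494, -1.2693]  P^+=[0.2860 0.0275; 0.0275 0.0762]

innov = [-4.3749, -6.1098]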